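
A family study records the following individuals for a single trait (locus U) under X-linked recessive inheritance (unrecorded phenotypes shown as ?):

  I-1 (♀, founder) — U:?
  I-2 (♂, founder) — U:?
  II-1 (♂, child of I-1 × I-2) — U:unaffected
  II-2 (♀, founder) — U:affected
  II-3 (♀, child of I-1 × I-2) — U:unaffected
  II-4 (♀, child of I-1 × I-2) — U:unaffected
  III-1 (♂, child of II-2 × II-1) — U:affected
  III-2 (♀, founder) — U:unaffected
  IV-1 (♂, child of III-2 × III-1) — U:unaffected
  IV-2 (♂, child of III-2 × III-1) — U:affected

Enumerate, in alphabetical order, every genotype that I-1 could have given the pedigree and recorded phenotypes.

U/I-1 ? ·: X^UX^U|X^UX^u
U/I-2 ? ·: X^UY|X^uY
U/II-1 un I-1×I-2: X^UY
U/II-2 aff ·: X^uX^u
U/II-3 un I-1×I-2: X^UX^U|X^UX^u
U/II-4 un I-1×I-2: X^UX^U|X^UX^u
U/III-1 aff II-2×II-1: X^uY
U/III-2 un ·: X^UX^u
U/IV-1 un III-2×III-1: X^UY
U/IV-2 aff III-2×III-1: X^uY
⇒ U over [I-1,I-2,II-1,II-2,II-3,II-4,III-1,III-2,IV-1,IV-2]: 7 consistent

I-1 ∈ {X^UX^U, X^UX^u}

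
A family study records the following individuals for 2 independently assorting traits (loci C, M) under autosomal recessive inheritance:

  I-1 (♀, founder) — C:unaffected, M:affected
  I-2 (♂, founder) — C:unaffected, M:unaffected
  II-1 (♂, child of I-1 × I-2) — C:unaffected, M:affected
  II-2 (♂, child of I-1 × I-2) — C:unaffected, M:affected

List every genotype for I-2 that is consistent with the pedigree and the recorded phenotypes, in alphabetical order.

C/I-1 un ·: CC|Cc
C/I-2 un ·: CC|Cc
C/II-1 un I-1×I-2: CC|Cc
C/II-2 un I-1×I-2: CC|Cc
⇒ C over [I-1,I-2,II-1,II-2]: 13 consistent
M/I-1 aff ·: mm
M/I-2 un ·: Mm
M/II-1 aff I-1×I-2: mm
M/II-2 aff I-1×I-2: mm
⇒ M over [I-1,I-2,II-1,II-2]: 1 consistent

I-2 ∈ {CC Mm, Cc Mm}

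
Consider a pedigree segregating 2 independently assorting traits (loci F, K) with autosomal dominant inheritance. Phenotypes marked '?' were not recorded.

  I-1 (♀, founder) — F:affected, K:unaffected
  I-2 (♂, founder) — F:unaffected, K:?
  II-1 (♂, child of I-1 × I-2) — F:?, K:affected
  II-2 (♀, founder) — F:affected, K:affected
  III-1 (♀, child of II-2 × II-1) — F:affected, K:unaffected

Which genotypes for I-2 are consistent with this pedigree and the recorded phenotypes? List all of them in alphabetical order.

F/I-1 aff ·: Ff|FF
F/I-2 un ·: ff
F/II-1 ? I-1×I-2: ff|Ff
F/II-2 aff ·: Ff|FF
F/III-1 aff II-2×II-1: Ff|FF
⇒ F over [I-1,I-2,II-1,II-2,III-1]: 10 consistent
K/I-1 un ·: kk
K/I-2 ? ·: Kk|KK
K/II-1 aff I-1×I-2: Kk
K/II-2 aff ·: Kk
K/III-1 un II-2×II-1: kk
⇒ K over [I-1,I-2,II-1,II-2,III-1]: 2 consistent

I-2 ∈ {ff KK, ff Kk}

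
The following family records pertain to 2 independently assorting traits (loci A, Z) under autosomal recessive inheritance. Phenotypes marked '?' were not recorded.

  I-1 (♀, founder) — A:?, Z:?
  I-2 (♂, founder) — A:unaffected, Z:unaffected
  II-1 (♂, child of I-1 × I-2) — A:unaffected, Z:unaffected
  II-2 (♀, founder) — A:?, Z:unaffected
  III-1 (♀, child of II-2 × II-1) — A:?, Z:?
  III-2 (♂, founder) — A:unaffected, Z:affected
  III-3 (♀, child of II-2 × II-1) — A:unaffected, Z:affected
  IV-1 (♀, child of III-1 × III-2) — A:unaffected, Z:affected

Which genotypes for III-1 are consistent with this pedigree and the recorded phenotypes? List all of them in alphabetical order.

III-1 ∈ {AA Zz, AA zz, Aa Zz, Aa zz, aa Zz, aa zz}

A/I-1 ? ·: AA|Aa|aa
A/I-2 un ·: AA|Aa
A/II-1 un I-1×I-2: AA|Aa
A/II-2 ? ·: AA|Aa|aa
A/III-1 ? II-2×II-1: AA|Aa|aa
A/III-2 un ·: AA|Aa
A/III-3 un II-2×II-1: AA|Aa
A/IV-1 un III-1×III-2: AA|Aa
⇒ A over [I-1,I-2,II-1,II-2,III-1,III-2,III-3,IV-1]: 274 consistent
Z/I-1 ? ·: ZZ|Zz|zz
Z/I-2 un ·: ZZ|Zz
Z/II-1 un I-1×I-2: Zz
Z/II-2 un ·: Zz
Z/III-1 ? II-2×II-1: Zz|zz
Z/III-2 aff ·: zz
Z/III-3 aff II-2×II-1: zz
Z/IV-1 aff III-1×III-2: zz
⇒ Z over [I-1,I-2,II-1,II-2,III-1,III-2,III-3,IV-1]: 10 consistent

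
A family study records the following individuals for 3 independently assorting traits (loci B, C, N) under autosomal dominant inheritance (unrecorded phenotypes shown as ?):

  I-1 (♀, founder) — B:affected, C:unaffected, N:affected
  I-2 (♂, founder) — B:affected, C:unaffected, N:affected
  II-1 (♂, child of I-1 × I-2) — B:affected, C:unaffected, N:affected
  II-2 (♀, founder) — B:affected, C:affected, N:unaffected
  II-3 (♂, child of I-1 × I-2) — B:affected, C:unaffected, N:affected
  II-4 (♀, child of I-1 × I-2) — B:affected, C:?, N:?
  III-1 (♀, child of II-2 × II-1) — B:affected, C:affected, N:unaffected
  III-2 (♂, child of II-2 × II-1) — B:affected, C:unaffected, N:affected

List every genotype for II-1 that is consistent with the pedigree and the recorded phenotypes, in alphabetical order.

II-1 ∈ {BB cc Nn, Bb cc Nn}

B/I-1 aff ·: Bb|BB
B/I-2 aff ·: Bb|BB
B/II-1 aff I-1×I-2: Bb|BB
B/II-2 aff ·: Bb|BB
B/II-3 aff I-1×I-2: Bb|BB
B/II-4 aff I-1×I-2: Bb|BB
B/III-1 aff II-2×II-1: Bb|BB
B/III-2 aff II-2×II-1: Bb|BB
⇒ B over [I-1,I-2,II-1,II-2,II-3,II-4,III-1,III-2]: 161 consistent
C/I-1 un ·: cc
C/I-2 un ·: cc
C/II-1 un I-1×I-2: cc
C/II-2 aff ·: Cc
C/II-3 un I-1×I-2: cc
C/II-4 ? I-1×I-2: cc
C/III-1 aff II-2×II-1: Cc
C/III-2 un II-2×II-1: cc
⇒ C over [I-1,I-2,II-1,II-2,II-3,II-4,III-1,III-2]: 1 consistent
N/I-1 aff ·: Nn|NN
N/I-2 aff ·: Nn|NN
N/II-1 aff I-1×I-2: Nn
N/II-2 un ·: nn
N/II-3 aff I-1×I-2: Nn|NN
N/II-4 ? I-1×I-2: nn|Nn|NN
N/III-1 un II-2×II-1: nn
N/III-2 aff II-2×II-1: Nn
⇒ N over [I-1,I-2,II-1,II-2,II-3,II-4,III-1,III-2]: 14 consistent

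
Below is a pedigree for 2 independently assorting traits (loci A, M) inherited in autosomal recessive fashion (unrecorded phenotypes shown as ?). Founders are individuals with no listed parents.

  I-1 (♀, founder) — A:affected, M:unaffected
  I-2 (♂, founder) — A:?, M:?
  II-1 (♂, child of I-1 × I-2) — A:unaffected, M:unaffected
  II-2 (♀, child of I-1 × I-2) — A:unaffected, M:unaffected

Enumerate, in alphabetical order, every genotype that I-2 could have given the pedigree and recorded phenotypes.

I-2 ∈ {AA MM, AA Mm, AA mm, Aa MM, Aa Mm, Aa mm}

A/I-1 aff ·: aa
A/I-2 ? ·: AA|Aa
A/II-1 un I-1×I-2: Aa
A/II-2 un I-1×I-2: Aa
⇒ A over [I-1,I-2,II-1,II-2]: 2 consistent
M/I-1 un ·: MM|Mm
M/I-2 ? ·: MM|Mm|mm
M/II-1 un I-1×I-2: MM|Mm
M/II-2 un I-1×I-2: MM|Mm
⇒ M over [I-1,I-2,II-1,II-2]: 15 consistent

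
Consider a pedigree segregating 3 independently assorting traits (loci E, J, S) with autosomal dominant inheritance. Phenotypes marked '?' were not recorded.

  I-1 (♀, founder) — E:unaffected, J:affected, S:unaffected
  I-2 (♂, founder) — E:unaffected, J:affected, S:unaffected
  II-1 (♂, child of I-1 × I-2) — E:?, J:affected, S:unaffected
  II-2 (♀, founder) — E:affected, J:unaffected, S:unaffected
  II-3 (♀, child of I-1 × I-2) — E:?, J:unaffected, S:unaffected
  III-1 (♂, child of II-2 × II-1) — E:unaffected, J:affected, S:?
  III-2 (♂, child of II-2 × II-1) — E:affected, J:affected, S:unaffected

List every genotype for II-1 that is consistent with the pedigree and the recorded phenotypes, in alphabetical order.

II-1 ∈ {ee JJ ss, ee Jj ss}

E/I-1 un ·: ee
E/I-2 un ·: ee
E/II-1 ? I-1×I-2: ee
E/II-2 aff ·: Ee
E/II-3 ? I-1×I-2: ee
E/III-1 un II-2×II-1: ee
E/III-2 aff II-2×II-1: Ee
⇒ E over [I-1,I-2,II-1,II-2,II-3,III-1,III-2]: 1 consistent
J/I-1 aff ·: Jj
J/I-2 aff ·: Jj
J/II-1 aff I-1×I-2: Jj|JJ
J/II-2 un ·: jj
J/II-3 un I-1×I-2: jj
J/III-1 aff II-2×II-1: Jj
J/III-2 aff II-2×II-1: Jj
⇒ J over [I-1,I-2,II-1,II-2,II-3,III-1,III-2]: 2 consistent
S/I-1 un ·: ss
S/I-2 un ·: ss
S/II-1 un I-1×I-2: ss
S/II-2 un ·: ss
S/II-3 un I-1×I-2: ss
S/III-1 ? II-2×II-1: ss
S/III-2 un II-2×II-1: ss
⇒ S over [I-1,I-2,II-1,II-2,II-3,III-1,III-2]: 1 consistent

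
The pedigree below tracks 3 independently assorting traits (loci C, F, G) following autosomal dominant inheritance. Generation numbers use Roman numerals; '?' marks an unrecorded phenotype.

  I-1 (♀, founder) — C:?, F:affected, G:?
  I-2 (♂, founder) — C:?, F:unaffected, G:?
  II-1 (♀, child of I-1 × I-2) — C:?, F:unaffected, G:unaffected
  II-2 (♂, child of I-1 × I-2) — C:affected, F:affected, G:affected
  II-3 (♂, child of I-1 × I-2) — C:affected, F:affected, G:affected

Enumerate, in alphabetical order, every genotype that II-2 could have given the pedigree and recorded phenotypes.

II-2 ∈ {CC Ff GG, CC Ff Gg, Cc Ff GG, Cc Ff Gg}

C/I-1 ? ·: cc|Cc|CC
C/I-2 ? ·: cc|Cc|CC
C/II-1 ? I-1×I-2: cc|Cc|CC
C/II-2 aff I-1×I-2: Cc|CC
C/II-3 aff I-1×I-2: Cc|CC
⇒ C over [I-1,I-2,II-1,II-2,II-3]: 35 consistent
F/I-1 aff ·: Ff
F/I-2 un ·: ff
F/II-1 un I-1×I-2: ff
F/II-2 aff I-1×I-2: Ff
F/II-3 aff I-1×I-2: Ff
⇒ F over [I-1,I-2,II-1,II-2,II-3]: 1 consistent
G/I-1 ? ·: gg|Gg
G/I-2 ? ·: gg|Gg
G/II-1 un I-1×I-2: gg
G/II-2 aff I-1×I-2: Gg|GG
G/II-3 aff I-1×I-2: Gg|GG
⇒ G over [I-1,I-2,II-1,II-2,II-3]: 6 consistent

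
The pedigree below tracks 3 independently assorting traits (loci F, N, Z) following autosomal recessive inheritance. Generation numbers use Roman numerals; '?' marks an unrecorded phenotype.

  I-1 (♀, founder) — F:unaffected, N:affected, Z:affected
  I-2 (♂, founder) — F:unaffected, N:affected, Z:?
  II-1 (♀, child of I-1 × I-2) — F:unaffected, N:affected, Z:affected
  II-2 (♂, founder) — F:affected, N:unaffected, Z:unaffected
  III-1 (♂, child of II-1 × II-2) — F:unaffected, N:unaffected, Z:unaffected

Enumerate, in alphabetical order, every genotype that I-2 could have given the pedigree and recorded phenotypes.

F/I-1 un ·: FF|Ff
F/I-2 un ·: FF|Ff
F/II-1 un I-1×I-2: FF|Ff
F/II-2 aff ·: ff
F/III-1 un II-1×II-2: Ff
⇒ F over [I-1,I-2,II-1,II-2,III-1]: 7 consistent
N/I-1 aff ·: nn
N/I-2 aff ·: nn
N/II-1 aff I-1×I-2: nn
N/II-2 un ·: NN|Nn
N/III-1 un II-1×II-2: Nn
⇒ N over [I-1,I-2,II-1,II-2,III-1]: 2 consistent
Z/I-1 aff ·: zz
Z/I-2 ? ·: Zz|zz
Z/II-1 aff I-1×I-2: zz
Z/II-2 un ·: ZZ|Zz
Z/III-1 un II-1×II-2: Zz
⇒ Z over [I-1,I-2,II-1,II-2,III-1]: 4 consistent

I-2 ∈ {FF nn Zz, FF nn zz, Ff nn Zz, Ff nn zz}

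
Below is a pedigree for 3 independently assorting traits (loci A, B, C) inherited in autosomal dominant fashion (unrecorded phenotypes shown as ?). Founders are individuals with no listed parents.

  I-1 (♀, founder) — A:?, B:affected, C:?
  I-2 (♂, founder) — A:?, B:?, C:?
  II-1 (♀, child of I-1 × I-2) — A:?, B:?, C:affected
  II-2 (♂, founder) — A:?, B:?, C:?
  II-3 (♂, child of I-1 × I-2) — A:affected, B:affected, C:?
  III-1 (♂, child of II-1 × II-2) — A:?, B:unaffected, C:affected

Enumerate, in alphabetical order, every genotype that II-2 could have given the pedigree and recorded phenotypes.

II-2 ∈ {AA Bb CC, AA Bb Cc, AA Bb cc, AA bb CC, AA bb Cc, AA bb cc, Aa Bb CC, Aa Bb Cc, Aa Bb cc, Aa bb CC, Aa bb Cc, Aa bb cc, aa Bb CC, aa Bb Cc, aa Bb cc, aa bb CC, aa bb Cc, aa bb cc}

A/I-1 ? ·: aa|Aa|AA
A/I-2 ? ·: aa|Aa|AA
A/II-1 ? I-1×I-2: aa|Aa|AA
A/II-2 ? ·: aa|Aa|AA
A/II-3 aff I-1×I-2: Aa|AA
A/III-1 ? II-1×II-2: aa|Aa|AA
⇒ A over [I-1,I-2,II-1,II-2,II-3,III-1]: 114 consistent
B/I-1 aff ·: Bb|BB
B/I-2 ? ·: bb|Bb|BB
B/II-1 ? I-1×I-2: bb|Bb
B/II-2 ? ·: bb|Bb
B/II-3 aff I-1×I-2: Bb|BB
B/III-1 un II-1×II-2: bb
⇒ B over [I-1,I-2,II-1,II-2,II-3,III-1]: 22 consistent
C/I-1 ? ·: cc|Cc|CC
C/I-2 ? ·: cc|Cc|CC
C/II-1 aff I-1×I-2: Cc|CC
C/II-2 ? ·: cc|Cc|CC
C/II-3 ? I-1×I-2: cc|Cc|CC
C/III-1 aff II-1×II-2: Cc|CC
⇒ C over [I-1,I-2,II-1,II-2,II-3,III-1]: 97 consistent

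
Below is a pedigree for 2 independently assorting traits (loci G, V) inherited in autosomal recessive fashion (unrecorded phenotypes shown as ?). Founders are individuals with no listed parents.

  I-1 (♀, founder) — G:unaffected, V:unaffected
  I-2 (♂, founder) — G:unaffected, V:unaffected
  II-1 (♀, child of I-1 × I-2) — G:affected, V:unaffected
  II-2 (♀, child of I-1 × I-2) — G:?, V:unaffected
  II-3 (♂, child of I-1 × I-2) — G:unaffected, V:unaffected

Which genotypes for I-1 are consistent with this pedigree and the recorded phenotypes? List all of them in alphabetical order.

I-1 ∈ {Gg VV, Gg Vv}

G/I-1 un ·: Gg
G/I-2 un ·: Gg
G/II-1 aff I-1×I-2: gg
G/II-2 ? I-1×I-2: GG|Gg|gg
G/II-3 un I-1×I-2: GG|Gg
⇒ G over [I-1,I-2,II-1,II-2,II-3]: 6 consistent
V/I-1 un ·: VV|Vv
V/I-2 un ·: VV|Vv
V/II-1 un I-1×I-2: VV|Vv
V/II-2 un I-1×I-2: VV|Vv
V/II-3 un I-1×I-2: VV|Vv
⇒ V over [I-1,I-2,II-1,II-2,II-3]: 25 consistent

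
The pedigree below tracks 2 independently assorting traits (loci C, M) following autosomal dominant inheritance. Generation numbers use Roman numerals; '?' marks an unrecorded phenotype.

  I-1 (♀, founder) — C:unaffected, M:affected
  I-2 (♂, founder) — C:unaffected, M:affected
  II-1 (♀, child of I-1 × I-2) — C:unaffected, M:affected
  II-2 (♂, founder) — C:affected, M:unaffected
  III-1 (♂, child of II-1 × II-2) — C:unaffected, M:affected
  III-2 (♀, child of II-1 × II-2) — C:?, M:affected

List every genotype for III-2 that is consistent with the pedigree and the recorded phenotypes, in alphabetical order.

C/I-1 un ·: cc
C/I-2 un ·: cc
C/II-1 un I-1×I-2: cc
C/II-2 aff ·: Cc
C/III-1 un II-1×II-2: cc
C/III-2 ? II-1×II-2: cc|Cc
⇒ C over [I-1,I-2,II-1,II-2,III-1,III-2]: 2 consistent
M/I-1 aff ·: Mm|MM
M/I-2 aff ·: Mm|MM
M/II-1 aff I-1×I-2: Mm|MM
M/II-2 un ·: mm
M/III-1 aff II-1×II-2: Mm
M/III-2 aff II-1×II-2: Mm
⇒ M over [I-1,I-2,II-1,II-2,III-1,III-2]: 7 consistent

III-2 ∈ {Cc Mm, cc Mm}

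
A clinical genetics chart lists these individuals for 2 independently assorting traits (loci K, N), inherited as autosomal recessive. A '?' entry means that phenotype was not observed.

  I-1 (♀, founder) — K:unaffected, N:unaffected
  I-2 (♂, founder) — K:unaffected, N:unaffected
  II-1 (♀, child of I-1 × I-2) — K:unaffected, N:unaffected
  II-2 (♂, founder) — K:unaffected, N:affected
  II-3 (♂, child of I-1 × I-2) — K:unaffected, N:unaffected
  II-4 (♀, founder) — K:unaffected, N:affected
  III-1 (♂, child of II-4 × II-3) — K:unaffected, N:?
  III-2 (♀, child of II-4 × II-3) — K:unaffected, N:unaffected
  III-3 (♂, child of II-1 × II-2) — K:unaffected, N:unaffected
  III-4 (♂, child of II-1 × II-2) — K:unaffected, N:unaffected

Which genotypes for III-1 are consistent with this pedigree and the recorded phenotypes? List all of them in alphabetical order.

III-1 ∈ {KK Nn, KK nn, Kk Nn, Kk nn}

K/I-1 un ·: KK|Kk
K/I-2 un ·: KK|Kk
K/II-1 un I-1×I-2: KK|Kk
K/II-2 un ·: KK|Kk
K/II-3 un I-1×I-2: KK|Kk
K/II-4 un ·: KK|Kk
K/III-1 un II-4×II-3: KK|Kk
K/III-2 un II-4×II-3: KK|Kk
K/III-3 un II-1×II-2: KK|Kk
K/III-4 un II-1×II-2: KK|Kk
⇒ K over [I-1,I-2,II-1,II-2,II-3,II-4,III-1,III-2,III-3,III-4]: 532 consistent
N/I-1 un ·: NN|Nn
N/I-2 un ·: NN|Nn
N/II-1 un I-1×I-2: NN|Nn
N/II-2 aff ·: nn
N/II-3 un I-1×I-2: NN|Nn
N/II-4 aff ·: nn
N/III-1 ? II-4×II-3: Nn|nn
N/III-2 un II-4×II-3: Nn
N/III-3 un II-1×II-2: Nn
N/III-4 un II-1×II-2: Nn
⇒ N over [I-1,I-2,II-1,II-2,II-3,II-4,III-1,III-2,III-3,III-4]: 19 consistent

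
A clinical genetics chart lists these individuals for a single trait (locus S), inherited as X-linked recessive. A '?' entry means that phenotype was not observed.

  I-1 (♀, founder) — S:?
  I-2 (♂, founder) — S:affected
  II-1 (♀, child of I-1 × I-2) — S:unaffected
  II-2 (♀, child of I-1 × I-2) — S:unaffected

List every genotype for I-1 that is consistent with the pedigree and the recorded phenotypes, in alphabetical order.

I-1 ∈ {X^SX^S, X^SX^s}

S/I-1 ? ·: X^SX^S|X^SX^s
S/I-2 aff ·: X^sY
S/II-1 un I-1×I-2: X^SX^s
S/II-2 un I-1×I-2: X^SX^s
⇒ S over [I-1,I-2,II-1,II-2]: 2 consistent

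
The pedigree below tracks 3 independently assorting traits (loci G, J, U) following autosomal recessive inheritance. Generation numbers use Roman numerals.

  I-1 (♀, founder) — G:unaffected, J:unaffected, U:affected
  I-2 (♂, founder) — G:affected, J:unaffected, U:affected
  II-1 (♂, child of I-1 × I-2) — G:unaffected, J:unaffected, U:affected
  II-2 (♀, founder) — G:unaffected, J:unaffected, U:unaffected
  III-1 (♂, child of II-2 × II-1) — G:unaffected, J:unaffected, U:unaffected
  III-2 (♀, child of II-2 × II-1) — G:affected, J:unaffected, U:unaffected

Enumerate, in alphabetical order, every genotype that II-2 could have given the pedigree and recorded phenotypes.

G/I-1 un ·: GG|Gg
G/I-2 aff ·: gg
G/II-1 un I-1×I-2: Gg
G/II-2 un ·: Gg
G/III-1 un II-2×II-1: GG|Gg
G/III-2 aff II-2×II-1: gg
⇒ G over [I-1,I-2,II-1,II-2,III-1,III-2]: 4 consistent
J/I-1 un ·: JJ|Jj
J/I-2 un ·: JJ|Jj
J/II-1 un I-1×I-2: JJ|Jj
J/II-2 un ·: JJ|Jj
J/III-1 un II-2×II-1: JJ|Jj
J/III-2 un II-2×II-1: JJ|Jj
⇒ J over [I-1,I-2,II-1,II-2,III-1,III-2]: 44 consistent
U/I-1 aff ·: uu
U/I-2 aff ·: uu
U/II-1 aff I-1×I-2: uu
U/II-2 un ·: UU|Uu
U/III-1 un II-2×II-1: Uu
U/III-2 un II-2×II-1: Uu
⇒ U over [I-1,I-2,II-1,II-2,III-1,III-2]: 2 consistent

II-2 ∈ {Gg JJ UU, Gg JJ Uu, Gg Jj UU, Gg Jj Uu}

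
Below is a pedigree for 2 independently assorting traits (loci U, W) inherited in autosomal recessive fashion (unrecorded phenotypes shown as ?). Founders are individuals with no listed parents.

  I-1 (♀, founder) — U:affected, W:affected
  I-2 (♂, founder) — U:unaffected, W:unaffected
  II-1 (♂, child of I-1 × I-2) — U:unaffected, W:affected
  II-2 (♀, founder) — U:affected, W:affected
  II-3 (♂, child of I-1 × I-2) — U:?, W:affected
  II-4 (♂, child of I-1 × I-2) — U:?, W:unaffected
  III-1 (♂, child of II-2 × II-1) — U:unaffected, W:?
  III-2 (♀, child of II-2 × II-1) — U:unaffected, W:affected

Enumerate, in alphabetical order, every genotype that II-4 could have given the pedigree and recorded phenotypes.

U/I-1 aff ·: uu
U/I-2 un ·: UU|Uu
U/II-1 un I-1×I-2: Uu
U/II-2 aff ·: uu
U/II-3 ? I-1×I-2: Uu|uu
U/II-4 ? I-1×I-2: Uu|uu
U/III-1 un II-2×II-1: Uu
U/III-2 un II-2×II-1: Uu
⇒ U over [I-1,I-2,II-1,II-2,II-3,II-4,III-1,III-2]: 5 consistent
W/I-1 aff ·: ww
W/I-2 un ·: Ww
W/II-1 aff I-1×I-2: ww
W/II-2 aff ·: ww
W/II-3 aff I-1×I-2: ww
W/II-4 un I-1×I-2: Ww
W/III-1 ? II-2×II-1: ww
W/III-2 aff II-2×II-1: ww
⇒ W over [I-1,I-2,II-1,II-2,II-3,II-4,III-1,III-2]: 1 consistent

II-4 ∈ {Uu Ww, uu Ww}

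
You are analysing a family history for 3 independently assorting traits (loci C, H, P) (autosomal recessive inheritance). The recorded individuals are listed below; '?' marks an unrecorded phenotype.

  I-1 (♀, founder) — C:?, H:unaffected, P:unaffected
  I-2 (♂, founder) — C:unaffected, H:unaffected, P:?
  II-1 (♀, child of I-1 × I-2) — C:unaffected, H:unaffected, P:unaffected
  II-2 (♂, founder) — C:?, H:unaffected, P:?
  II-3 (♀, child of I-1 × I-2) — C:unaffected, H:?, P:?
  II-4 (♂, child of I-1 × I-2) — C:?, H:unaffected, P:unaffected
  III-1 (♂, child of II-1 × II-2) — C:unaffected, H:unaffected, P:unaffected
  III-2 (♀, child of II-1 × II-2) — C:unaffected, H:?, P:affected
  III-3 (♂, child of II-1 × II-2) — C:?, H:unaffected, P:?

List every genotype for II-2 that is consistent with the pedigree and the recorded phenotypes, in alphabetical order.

C/I-1 ? ·: CC|Cc|cc
C/I-2 un ·: CC|Cc
C/II-1 un I-1×I-2: CC|Cc
C/II-2 ? ·: CC|Cc|cc
C/II-3 un I-1×I-2: CC|Cc
C/II-4 ? I-1×I-2: CC|Cc|cc
C/III-1 un II-1×II-2: CC|Cc
C/III-2 un II-1×II-2: CC|Cc
C/III-3 ? II-1×II-2: CC|Cc|cc
⇒ C over [I-1,I-2,II-1,II-2,II-3,II-4,III-1,III-2,III-3]: 524 consistent
H/I-1 un ·: HH|Hh
H/I-2 un ·: HH|Hh
H/II-1 un I-1×I-2: HH|Hh
H/II-2 un ·: HH|Hh
H/II-3 ? I-1×I-2: HH|Hh|hh
H/II-4 un I-1×I-2: HH|Hh
H/III-1 un II-1×II-2: HH|Hh
H/III-2 ? II-1×II-2: HH|Hh|hh
H/III-3 un II-1×II-2: HH|Hh
⇒ H over [I-1,I-2,II-1,II-2,II-3,II-4,III-1,III-2,III-3]: 415 consistent
P/I-1 un ·: PP|Pp
P/I-2 ? ·: PP|Pp|pp
P/II-1 un I-1×I-2: Pp
P/II-2 ? ·: Pp|pp
P/II-3 ? I-1×I-2: PP|Pp|pp
P/II-4 un I-1×I-2: PP|Pp
P/III-1 un II-1×II-2: PP|Pp
P/III-2 aff II-1×II-2: pp
P/III-3 ? II-1×II-2: PP|Pp|pp
⇒ P over [I-1,I-2,II-1,II-2,II-3,II-4,III-1,III-2,III-3]: 136 consistent

II-2 ∈ {CC HH Pp, CC HH pp, CC Hh Pp, CC Hh pp, Cc HH Pp, Cc HH pp, Cc Hh Pp, Cc Hh pp, cc HH Pp, cc HH pp, cc Hh Pp, cc Hh pp}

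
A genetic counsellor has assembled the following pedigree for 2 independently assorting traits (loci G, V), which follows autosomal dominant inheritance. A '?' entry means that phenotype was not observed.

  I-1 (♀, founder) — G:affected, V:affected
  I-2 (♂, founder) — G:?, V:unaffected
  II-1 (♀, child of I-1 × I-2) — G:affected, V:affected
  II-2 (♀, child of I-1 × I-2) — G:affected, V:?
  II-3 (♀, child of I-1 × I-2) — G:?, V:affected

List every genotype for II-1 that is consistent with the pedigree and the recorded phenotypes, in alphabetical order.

G/I-1 aff ·: Gg|GG
G/I-2 ? ·: gg|Gg|GG
G/II-1 aff I-1×I-2: Gg|GG
G/II-2 aff I-1×I-2: Gg|GG
G/II-3 ? I-1×I-2: gg|Gg|GG
⇒ G over [I-1,I-2,II-1,II-2,II-3]: 32 consistent
V/I-1 aff ·: Vv|VV
V/I-2 un ·: vv
V/II-1 aff I-1×I-2: Vv
V/II-2 ? I-1×I-2: vv|Vv
V/II-3 aff I-1×I-2: Vv
⇒ V over [I-1,I-2,II-1,II-2,II-3]: 3 consistent

II-1 ∈ {GG Vv, Gg Vv}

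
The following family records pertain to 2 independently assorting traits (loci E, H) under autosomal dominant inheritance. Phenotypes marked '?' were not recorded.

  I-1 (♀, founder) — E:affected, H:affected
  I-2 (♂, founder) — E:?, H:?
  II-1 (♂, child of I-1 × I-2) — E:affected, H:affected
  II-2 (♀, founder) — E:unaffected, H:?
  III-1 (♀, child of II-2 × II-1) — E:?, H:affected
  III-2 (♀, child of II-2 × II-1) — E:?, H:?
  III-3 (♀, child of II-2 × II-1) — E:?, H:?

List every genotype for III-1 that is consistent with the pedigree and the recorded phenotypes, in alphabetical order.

III-1 ∈ {Ee HH, Ee Hh, ee HH, ee Hh}

E/I-1 aff ·: Ee|EE
E/I-2 ? ·: ee|Ee|EE
E/II-1 aff I-1×I-2: Ee|EE
E/II-2 un ·: ee
E/III-1 ? II-2×II-1: ee|Ee
E/III-2 ? II-2×II-1: ee|Ee
E/III-3 ? II-2×II-1: ee|Ee
⇒ E over [I-1,I-2,II-1,II-2,III-1,III-2,III-3]: 44 consistent
H/I-1 aff ·: Hh|HH
H/I-2 ? ·: hh|Hh|HH
H/II-1 aff I-1×I-2: Hh|HH
H/II-2 ? ·: hh|Hh|HH
H/III-1 aff II-2×II-1: Hh|HH
H/III-2 ? II-2×II-1: hh|Hh|HH
H/III-3 ? II-2×II-1: hh|Hh|HH
⇒ H over [I-1,I-2,II-1,II-2,III-1,III-2,III-3]: 190 consistent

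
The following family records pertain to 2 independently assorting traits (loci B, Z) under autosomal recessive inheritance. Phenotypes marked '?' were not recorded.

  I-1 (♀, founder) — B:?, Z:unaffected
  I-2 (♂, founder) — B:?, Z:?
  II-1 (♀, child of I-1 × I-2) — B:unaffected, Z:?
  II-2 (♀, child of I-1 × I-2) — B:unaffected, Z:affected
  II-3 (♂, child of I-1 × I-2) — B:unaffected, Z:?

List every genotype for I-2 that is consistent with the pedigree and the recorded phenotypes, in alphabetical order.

I-2 ∈ {BB Zz, BB zz, Bb Zz, Bb zz, bb Zz, bb zz}

B/I-1 ? ·: BB|Bb|bb
B/I-2 ? ·: BB|Bb|bb
B/II-1 un I-1×I-2: BB|Bb
B/II-2 un I-1×I-2: BB|Bb
B/II-3 un I-1×I-2: BB|Bb
⇒ B over [I-1,I-2,II-1,II-2,II-3]: 29 consistent
Z/I-1 un ·: Zz
Z/I-2 ? ·: Zz|zz
Z/II-1 ? I-1×I-2: ZZ|Zz|zz
Z/II-2 aff I-1×I-2: zz
Z/II-3 ? I-1×I-2: ZZ|Zz|zz
⇒ Z over [I-1,I-2,II-1,II-2,II-3]: 13 consistent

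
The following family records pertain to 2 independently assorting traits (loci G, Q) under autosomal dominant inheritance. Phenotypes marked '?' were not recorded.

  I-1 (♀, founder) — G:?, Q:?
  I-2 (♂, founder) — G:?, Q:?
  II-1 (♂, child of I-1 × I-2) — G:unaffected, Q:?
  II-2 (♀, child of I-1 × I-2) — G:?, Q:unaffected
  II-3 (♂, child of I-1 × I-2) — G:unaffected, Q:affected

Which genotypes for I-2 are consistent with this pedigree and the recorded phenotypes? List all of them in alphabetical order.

I-2 ∈ {Gg Qq, Gg qq, gg Qq, gg qq}

G/I-1 ? ·: gg|Gg
G/I-2 ? ·: gg|Gg
G/II-1 un I-1×I-2: gg
G/II-2 ? I-1×I-2: gg|Gg|GG
G/II-3 un I-1×I-2: gg
⇒ G over [I-1,I-2,II-1,II-2,II-3]: 8 consistent
Q/I-1 ? ·: qq|Qq
Q/I-2 ? ·: qq|Qq
Q/II-1 ? I-1×I-2: qq|Qq|QQ
Q/II-2 un I-1×I-2: qq
Q/II-3 aff I-1×I-2: Qq|QQ
⇒ Q over [I-1,I-2,II-1,II-2,II-3]: 10 consistent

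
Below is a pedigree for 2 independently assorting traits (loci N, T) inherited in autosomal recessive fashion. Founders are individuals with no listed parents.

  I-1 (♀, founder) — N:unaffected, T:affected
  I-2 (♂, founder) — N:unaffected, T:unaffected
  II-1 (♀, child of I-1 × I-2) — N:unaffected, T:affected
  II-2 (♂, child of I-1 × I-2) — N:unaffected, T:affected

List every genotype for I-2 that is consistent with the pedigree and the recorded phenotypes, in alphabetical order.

N/I-1 un ·: NN|Nn
N/I-2 un ·: NN|Nn
N/II-1 un I-1×I-2: NN|Nn
N/II-2 un I-1×I-2: NN|Nn
⇒ N over [I-1,I-2,II-1,II-2]: 13 consistent
T/I-1 aff ·: tt
T/I-2 un ·: Tt
T/II-1 aff I-1×I-2: tt
T/II-2 aff I-1×I-2: tt
⇒ T over [I-1,I-2,II-1,II-2]: 1 consistent

I-2 ∈ {NN Tt, Nn Tt}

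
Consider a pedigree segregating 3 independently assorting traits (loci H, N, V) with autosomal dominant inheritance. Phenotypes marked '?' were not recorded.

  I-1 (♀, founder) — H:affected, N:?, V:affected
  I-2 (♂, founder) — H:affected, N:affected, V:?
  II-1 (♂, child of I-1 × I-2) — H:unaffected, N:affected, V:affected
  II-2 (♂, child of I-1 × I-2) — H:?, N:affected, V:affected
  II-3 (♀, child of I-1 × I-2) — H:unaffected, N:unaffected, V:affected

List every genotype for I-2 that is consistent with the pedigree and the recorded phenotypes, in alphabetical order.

H/I-1 aff ·: Hh
H/I-2 aff ·: Hh
H/II-1 un I-1×I-2: hh
H/II-2 ? I-1×I-2: hh|Hh|HH
H/II-3 un I-1×I-2: hh
⇒ H over [I-1,I-2,II-1,II-2,II-3]: 3 consistent
N/I-1 ? ·: nn|Nn
N/I-2 aff ·: Nn
N/II-1 aff I-1×I-2: Nn|NN
N/II-2 aff I-1×I-2: Nn|NN
N/II-3 un I-1×I-2: nn
⇒ N over [I-1,I-2,II-1,II-2,II-3]: 5 consistent
V/I-1 aff ·: Vv|VV
V/I-2 ? ·: vv|Vv|VV
V/II-1 aff I-1×I-2: Vv|VV
V/II-2 aff I-1×I-2: Vv|VV
V/II-3 aff I-1×I-2: Vv|VV
⇒ V over [I-1,I-2,II-1,II-2,II-3]: 27 consistent

I-2 ∈ {Hh Nn VV, Hh Nn Vv, Hh Nn vv}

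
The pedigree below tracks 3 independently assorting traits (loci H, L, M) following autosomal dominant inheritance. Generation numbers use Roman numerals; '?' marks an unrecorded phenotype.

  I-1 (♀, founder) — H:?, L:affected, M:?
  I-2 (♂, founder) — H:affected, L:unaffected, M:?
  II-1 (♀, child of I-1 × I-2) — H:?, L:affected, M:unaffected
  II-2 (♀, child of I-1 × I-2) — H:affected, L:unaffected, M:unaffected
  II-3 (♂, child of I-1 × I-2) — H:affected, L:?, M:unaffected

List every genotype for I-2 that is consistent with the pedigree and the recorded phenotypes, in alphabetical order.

H/I-1 ? ·: hh|Hh|HH
H/I-2 aff ·: Hh|HH
H/II-1 ? I-1×I-2: hh|Hh|HH
H/II-2 aff I-1×I-2: Hh|HH
H/II-3 aff I-1×I-2: Hh|HH
⇒ H over [I-1,I-2,II-1,II-2,II-3]: 32 consistent
L/I-1 aff ·: Ll
L/I-2 un ·: ll
L/II-1 aff I-1×I-2: Ll
L/II-2 un I-1×I-2: ll
L/II-3 ? I-1×I-2: ll|Ll
⇒ L over [I-1,I-2,II-1,II-2,II-3]: 2 consistent
M/I-1 ? ·: mm|Mm
M/I-2 ? ·: mm|Mm
M/II-1 un I-1×I-2: mm
M/II-2 un I-1×I-2: mm
M/II-3 un I-1×I-2: mm
⇒ M over [I-1,I-2,II-1,II-2,II-3]: 4 consistent

I-2 ∈ {HH ll Mm, HH ll mm, Hh ll Mm, Hh ll mm}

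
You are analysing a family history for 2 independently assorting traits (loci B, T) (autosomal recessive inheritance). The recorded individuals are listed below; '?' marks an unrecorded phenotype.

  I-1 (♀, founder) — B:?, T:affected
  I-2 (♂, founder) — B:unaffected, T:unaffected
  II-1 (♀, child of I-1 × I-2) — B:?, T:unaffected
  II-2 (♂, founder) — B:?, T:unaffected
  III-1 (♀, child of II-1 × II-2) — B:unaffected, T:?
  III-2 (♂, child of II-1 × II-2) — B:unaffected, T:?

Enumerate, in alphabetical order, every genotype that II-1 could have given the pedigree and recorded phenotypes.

B/I-1 ? ·: BB|Bb|bb
B/I-2 un ·: BB|Bb
B/II-1 ? I-1×I-2: BB|Bb|bb
B/II-2 ? ·: BB|Bb|bb
B/III-1 un II-1×II-2: BB|Bb
B/III-2 un II-1×II-2: BB|Bb
⇒ B over [I-1,I-2,II-1,II-2,III-1,III-2]: 73 consistent
T/I-1 aff ·: tt
T/I-2 un ·: TT|Tt
T/II-1 un I-1×I-2: Tt
T/II-2 un ·: TT|Tt
T/III-1 ? II-1×II-2: TT|Tt|tt
T/III-2 ? II-1×II-2: TT|Tt|tt
⇒ T over [I-1,I-2,II-1,II-2,III-1,III-2]: 26 consistent

II-1 ∈ {BB Tt, Bb Tt, bb Tt}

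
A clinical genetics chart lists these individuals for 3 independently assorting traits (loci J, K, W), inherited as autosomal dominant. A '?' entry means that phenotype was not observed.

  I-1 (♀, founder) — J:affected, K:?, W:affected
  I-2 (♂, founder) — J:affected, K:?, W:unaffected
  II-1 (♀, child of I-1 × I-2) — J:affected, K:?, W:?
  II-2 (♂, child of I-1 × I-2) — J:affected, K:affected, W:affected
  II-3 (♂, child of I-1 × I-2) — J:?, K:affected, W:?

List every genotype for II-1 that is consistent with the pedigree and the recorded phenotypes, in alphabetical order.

II-1 ∈ {JJ KK Ww, JJ KK ww, JJ Kk Ww, JJ Kk ww, JJ kk Ww, JJ kk ww, Jj KK Ww, Jj KK ww, Jj Kk Ww, Jj Kk ww, Jj kk Ww, Jj kk ww}

J/I-1 aff ·: Jj|JJ
J/I-2 aff ·: Jj|JJ
J/II-1 aff I-1×I-2: Jj|JJ
J/II-2 aff I-1×I-2: Jj|JJ
J/II-3 ? I-1×I-2: jj|Jj|JJ
⇒ J over [I-1,I-2,II-1,II-2,II-3]: 29 consistent
K/I-1 ? ·: kk|Kk|KK
K/I-2 ? ·: kk|Kk|KK
K/II-1 ? I-1×I-2: kk|Kk|KK
K/II-2 aff I-1×I-2: Kk|KK
K/II-3 aff I-1×I-2: Kk|KK
⇒ K over [I-1,I-2,II-1,II-2,II-3]: 35 consistent
W/I-1 aff ·: Ww|WW
W/I-2 un ·: ww
W/II-1 ? I-1×I-2: ww|Ww
W/II-2 aff I-1×I-2: Ww
W/II-3 ? I-1×I-2: ww|Ww
⇒ W over [I-1,I-2,II-1,II-2,II-3]: 5 consistent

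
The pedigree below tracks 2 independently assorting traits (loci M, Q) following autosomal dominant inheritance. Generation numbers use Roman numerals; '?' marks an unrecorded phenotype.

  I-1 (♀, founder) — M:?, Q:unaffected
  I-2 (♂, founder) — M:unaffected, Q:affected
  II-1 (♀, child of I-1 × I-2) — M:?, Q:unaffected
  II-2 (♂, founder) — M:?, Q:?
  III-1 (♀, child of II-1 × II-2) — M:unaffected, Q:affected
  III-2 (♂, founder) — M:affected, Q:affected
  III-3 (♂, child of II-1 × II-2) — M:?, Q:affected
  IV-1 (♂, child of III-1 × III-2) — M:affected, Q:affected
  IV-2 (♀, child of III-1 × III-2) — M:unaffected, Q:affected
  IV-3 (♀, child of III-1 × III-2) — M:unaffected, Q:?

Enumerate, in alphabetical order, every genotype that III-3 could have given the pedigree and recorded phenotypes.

III-3 ∈ {MM Qq, Mm Qq, mm Qq}

M/I-1 ? ·: mm|Mm|MM
M/I-2 un ·: mm
M/II-1 ? I-1×I-2: mm|Mm
M/II-2 ? ·: mm|Mm
M/III-1 un II-1×II-2: mm
M/III-2 aff ·: Mm
M/III-3 ? II-1×II-2: mm|Mm|MM
M/IV-1 aff III-1×III-2: Mm
M/IV-2 un III-1×III-2: mm
M/IV-3 un III-1×III-2: mm
⇒ M over [I-1,I-2,II-1,II-2,III-1,III-2,III-3,IV-1,IV-2,IV-3]: 16 consistent
Q/I-1 un ·: qq
Q/I-2 aff ·: Qq
Q/II-1 un I-1×I-2: qq
Q/II-2 ? ·: Qq|QQ
Q/III-1 aff II-1×II-2: Qq
Q/III-2 aff ·: Qq|QQ
Q/III-3 aff II-1×II-2: Qq
Q/IV-1 aff III-1×III-2: Qq|QQ
Q/IV-2 aff III-1×III-2: Qq|QQ
Q/IV-3 ? III-1×III-2: qq|Qq|QQ
⇒ Q over [I-1,I-2,II-1,II-2,III-1,III-2,III-3,IV-1,IV-2,IV-3]: 40 consistent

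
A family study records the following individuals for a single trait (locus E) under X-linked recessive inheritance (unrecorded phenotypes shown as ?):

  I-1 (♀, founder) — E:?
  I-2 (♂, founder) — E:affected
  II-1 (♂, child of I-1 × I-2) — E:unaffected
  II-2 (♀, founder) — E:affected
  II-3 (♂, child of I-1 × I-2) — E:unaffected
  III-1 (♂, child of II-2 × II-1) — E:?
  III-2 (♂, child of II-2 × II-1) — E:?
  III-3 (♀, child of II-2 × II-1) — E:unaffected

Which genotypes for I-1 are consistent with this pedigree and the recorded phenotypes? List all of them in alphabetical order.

I-1 ∈ {X^EX^E, X^EX^e}

E/I-1 ? ·: X^EX^E|X^EX^e
E/I-2 aff ·: X^eY
E/II-1 un I-1×I-2: X^EY
E/II-2 aff ·: X^eX^e
E/II-3 un I-1×I-2: X^EY
E/III-1 ? II-2×II-1: X^eY
E/III-2 ? II-2×II-1: X^eY
E/III-3 un II-2×II-1: X^EX^e
⇒ E over [I-1,I-2,II-1,II-2,II-3,III-1,III-2,III-3]: 2 consistent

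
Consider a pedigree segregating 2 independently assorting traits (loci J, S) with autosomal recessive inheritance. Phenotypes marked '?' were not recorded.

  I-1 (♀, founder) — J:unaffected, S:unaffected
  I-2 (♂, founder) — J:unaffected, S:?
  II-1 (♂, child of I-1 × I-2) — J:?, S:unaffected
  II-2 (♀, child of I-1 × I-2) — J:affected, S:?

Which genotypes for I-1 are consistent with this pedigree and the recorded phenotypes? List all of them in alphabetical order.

J/I-1 un ·: Jj
J/I-2 un ·: Jj
J/II-1 ? I-1×I-2: JJ|Jj|jj
J/II-2 aff I-1×I-2: jj
⇒ J over [I-1,I-2,II-1,II-2]: 3 consistent
S/I-1 un ·: SS|Ss
S/I-2 ? ·: SS|Ss|ss
S/II-1 un I-1×I-2: SS|Ss
S/II-2 ? I-1×I-2: SS|Ss|ss
⇒ S over [I-1,I-2,II-1,II-2]: 18 consistent

I-1 ∈ {Jj SS, Jj Ss}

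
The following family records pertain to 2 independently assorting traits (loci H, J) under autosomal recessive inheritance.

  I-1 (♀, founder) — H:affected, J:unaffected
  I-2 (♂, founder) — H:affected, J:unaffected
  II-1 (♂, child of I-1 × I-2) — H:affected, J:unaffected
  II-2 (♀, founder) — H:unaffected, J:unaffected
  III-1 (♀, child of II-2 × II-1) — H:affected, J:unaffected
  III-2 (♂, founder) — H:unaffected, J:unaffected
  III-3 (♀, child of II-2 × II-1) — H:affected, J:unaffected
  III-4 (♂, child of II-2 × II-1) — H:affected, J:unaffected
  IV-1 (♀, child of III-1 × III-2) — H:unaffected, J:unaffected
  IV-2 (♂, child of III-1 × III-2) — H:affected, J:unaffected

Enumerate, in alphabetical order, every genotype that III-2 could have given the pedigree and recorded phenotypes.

H/I-1 aff ·: hh
H/I-2 aff ·: hh
H/II-1 aff I-1×I-2: hh
H/II-2 un ·: Hh
H/III-1 aff II-2×II-1: hh
H/III-2 un ·: Hh
H/III-3 aff II-2×II-1: hh
H/III-4 aff II-2×II-1: hh
H/IV-1 un III-1×III-2: Hh
H/IV-2 aff III-1×III-2: hh
⇒ H over [I-1,I-2,II-1,II-2,III-1,III-2,III-3,III-4,IV-1,IV-2]: 1 consistent
J/I-1 un ·: JJ|Jj
J/I-2 un ·: JJ|Jj
J/II-1 un I-1×I-2: JJ|Jj
J/II-2 un ·: JJ|Jj
J/III-1 un II-2×II-1: JJ|Jj
J/III-2 un ·: JJ|Jj
J/III-3 un II-2×II-1: JJ|Jj
J/III-4 un II-2×II-1: JJ|Jj
J/IV-1 un III-1×III-2: JJ|Jj
J/IV-2 un III-1×III-2: JJ|Jj
⇒ J over [I-1,I-2,II-1,II-2,III-1,III-2,III-3,III-4,IV-1,IV-2]: 540 consistent

III-2 ∈ {Hh JJ, Hh Jj}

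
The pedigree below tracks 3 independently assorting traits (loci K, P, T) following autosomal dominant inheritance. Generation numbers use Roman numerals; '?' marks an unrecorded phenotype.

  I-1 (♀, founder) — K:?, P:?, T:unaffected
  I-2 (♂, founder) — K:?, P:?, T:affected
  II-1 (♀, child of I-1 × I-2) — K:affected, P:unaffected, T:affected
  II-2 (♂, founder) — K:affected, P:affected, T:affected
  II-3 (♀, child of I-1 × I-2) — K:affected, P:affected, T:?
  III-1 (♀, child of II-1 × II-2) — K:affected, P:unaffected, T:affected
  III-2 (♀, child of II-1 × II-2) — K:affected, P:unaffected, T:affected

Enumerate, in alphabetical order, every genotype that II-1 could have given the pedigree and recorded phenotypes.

II-1 ∈ {KK pp Tt, Kk pp Tt}

K/I-1 ? ·: kk|Kk|KK
K/I-2 ? ·: kk|Kk|KK
K/II-1 aff I-1×I-2: Kk|KK
K/II-2 aff ·: Kk|KK
K/II-3 aff I-1×I-2: Kk|KK
K/III-1 aff II-1×II-2: Kk|KK
K/III-2 aff II-1×II-2: Kk|KK
⇒ K over [I-1,I-2,II-1,II-2,II-3,III-1,III-2]: 115 consistent
P/I-1 ? ·: pp|Pp
P/I-2 ? ·: pp|Pp
P/II-1 un I-1×I-2: pp
P/II-2 aff ·: Pp
P/II-3 aff I-1×I-2: Pp|PP
P/III-1 un II-1×II-2: pp
P/III-2 un II-1×II-2: pp
⇒ P over [I-1,I-2,II-1,II-2,II-3,III-1,III-2]: 4 consistent
T/I-1 un ·: tt
T/I-2 aff ·: Tt|TT
T/II-1 aff I-1×I-2: Tt
T/II-2 aff ·: Tt|TT
T/II-3 ? I-1×I-2: tt|Tt
T/III-1 aff II-1×II-2: Tt|TT
T/III-2 aff II-1×II-2: Tt|TT
⇒ T over [I-1,I-2,II-1,II-2,II-3,III-1,III-2]: 24 consistent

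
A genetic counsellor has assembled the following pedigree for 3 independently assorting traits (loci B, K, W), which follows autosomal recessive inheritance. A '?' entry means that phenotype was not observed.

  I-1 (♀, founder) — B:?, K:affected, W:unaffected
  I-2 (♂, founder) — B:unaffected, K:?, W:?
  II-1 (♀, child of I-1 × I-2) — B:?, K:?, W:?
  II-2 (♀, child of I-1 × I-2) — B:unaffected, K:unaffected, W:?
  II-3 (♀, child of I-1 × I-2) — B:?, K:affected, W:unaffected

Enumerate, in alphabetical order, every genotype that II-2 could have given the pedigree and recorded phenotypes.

II-2 ∈ {BB Kk WW, BB Kk Ww, BB Kk ww, Bb Kk WW, Bb Kk Ww, Bb Kk ww}

B/I-1 ? ·: BB|Bb|bb
B/I-2 un ·: BB|Bb
B/II-1 ? I-1×I-2: BB|Bb|bb
B/II-2 un I-1×I-2: BB|Bb
B/II-3 ? I-1×I-2: BB|Bb|bb
⇒ B over [I-1,I-2,II-1,II-2,II-3]: 40 consistent
K/I-1 aff ·: kk
K/I-2 ? ·: Kk
K/II-1 ? I-1×I-2: Kk|kk
K/II-2 un I-1×I-2: Kk
K/II-3 aff I-1×I-2: kk
⇒ K over [I-1,I-2,II-1,II-2,II-3]: 2 consistent
W/I-1 un ·: WW|Ww
W/I-2 ? ·: WW|Ww|ww
W/II-1 ? I-1×I-2: WW|Ww|ww
W/II-2 ? I-1×I-2: WW|Ww|ww
W/II-3 un I-1×I-2: WW|Ww
⇒ W over [I-1,I-2,II-1,II-2,II-3]: 40 consistent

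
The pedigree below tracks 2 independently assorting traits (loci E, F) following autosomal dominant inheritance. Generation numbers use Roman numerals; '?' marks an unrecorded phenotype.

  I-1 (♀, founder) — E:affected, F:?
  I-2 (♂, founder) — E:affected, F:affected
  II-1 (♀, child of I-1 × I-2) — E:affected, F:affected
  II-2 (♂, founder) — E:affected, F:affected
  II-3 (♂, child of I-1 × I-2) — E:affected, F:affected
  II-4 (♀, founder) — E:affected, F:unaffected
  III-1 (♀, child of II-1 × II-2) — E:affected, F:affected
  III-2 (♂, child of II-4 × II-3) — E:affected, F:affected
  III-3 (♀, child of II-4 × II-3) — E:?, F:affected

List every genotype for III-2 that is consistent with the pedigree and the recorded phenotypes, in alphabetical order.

E/I-1 aff ·: Ee|EE
E/I-2 aff ·: Ee|EE
E/II-1 aff I-1×I-2: Ee|EE
E/II-2 aff ·: Ee|EE
E/II-3 aff I-1×I-2: Ee|EE
E/II-4 aff ·: Ee|EE
E/III-1 aff II-1×II-2: Ee|EE
E/III-2 aff II-4×II-3: Ee|EE
E/III-3 ? II-4×II-3: ee|Ee|EE
⇒ E over [I-1,I-2,II-1,II-2,II-3,II-4,III-1,III-2,III-3]: 330 consistent
F/I-1 ? ·: ff|Ff|FF
F/I-2 aff ·: Ff|FF
F/II-1 aff I-1×I-2: Ff|FF
F/II-2 aff ·: Ff|FF
F/II-3 aff I-1×I-2: Ff|FF
F/II-4 un ·: ff
F/III-1 aff II-1×II-2: Ff|FF
F/III-2 aff II-4×II-3: Ff
F/III-3 aff II-4×II-3: Ff
⇒ F over [I-1,I-2,II-1,II-2,II-3,II-4,III-1,III-2,III-3]: 53 consistent

III-2 ∈ {EE Ff, Ee Ff}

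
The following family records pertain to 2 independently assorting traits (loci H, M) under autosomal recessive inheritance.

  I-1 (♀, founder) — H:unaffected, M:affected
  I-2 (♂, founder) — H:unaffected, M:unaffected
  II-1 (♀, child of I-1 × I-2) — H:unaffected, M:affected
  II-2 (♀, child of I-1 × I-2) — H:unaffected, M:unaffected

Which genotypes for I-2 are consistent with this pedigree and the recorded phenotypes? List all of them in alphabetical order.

I-2 ∈ {HH Mm, Hh Mm}

H/I-1 un ·: HH|Hh
H/I-2 un ·: HH|Hh
H/II-1 un I-1×I-2: HH|Hh
H/II-2 un I-1×I-2: HH|Hh
⇒ H over [I-1,I-2,II-1,II-2]: 13 consistent
M/I-1 aff ·: mm
M/I-2 un ·: Mm
M/II-1 aff I-1×I-2: mm
M/II-2 un I-1×I-2: Mm
⇒ M over [I-1,I-2,II-1,II-2]: 1 consistent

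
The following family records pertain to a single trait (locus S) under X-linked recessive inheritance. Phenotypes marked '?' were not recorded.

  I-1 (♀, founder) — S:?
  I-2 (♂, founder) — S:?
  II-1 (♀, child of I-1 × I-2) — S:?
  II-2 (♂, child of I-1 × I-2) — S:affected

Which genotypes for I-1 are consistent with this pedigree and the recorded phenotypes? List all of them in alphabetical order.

S/I-1 ? ·: X^SX^s|X^sX^s
S/I-2 ? ·: X^SY|X^sY
S/II-1 ? I-1×I-2: X^SX^S|X^SX^s|X^sX^s
S/II-2 aff I-1×I-2: X^sY
⇒ S over [I-1,I-2,II-1,II-2]: 6 consistent

I-1 ∈ {X^SX^s, X^sX^s}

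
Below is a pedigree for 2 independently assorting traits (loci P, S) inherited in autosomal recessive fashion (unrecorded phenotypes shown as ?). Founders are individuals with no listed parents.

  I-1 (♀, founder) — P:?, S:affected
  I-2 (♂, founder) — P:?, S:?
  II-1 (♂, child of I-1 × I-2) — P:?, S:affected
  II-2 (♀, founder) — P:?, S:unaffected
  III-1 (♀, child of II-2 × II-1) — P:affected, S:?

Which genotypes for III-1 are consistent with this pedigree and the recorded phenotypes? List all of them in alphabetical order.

III-1 ∈ {pp Ss, pp ss}

P/I-1 ? ·: PP|Pp|pp
P/I-2 ? ·: PP|Pp|pp
P/II-1 ? I-1×I-2: Pp|pp
P/II-2 ? ·: Pp|pp
P/III-1 aff II-2×II-1: pp
⇒ P over [I-1,I-2,II-1,II-2,III-1]: 22 consistent
S/I-1 aff ·: ss
S/I-2 ? ·: Ss|ss
S/II-1 aff I-1×I-2: ss
S/II-2 un ·: SS|Ss
S/III-1 ? II-2×II-1: Ss|ss
⇒ S over [I-1,I-2,II-1,II-2,III-1]: 6 consistent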